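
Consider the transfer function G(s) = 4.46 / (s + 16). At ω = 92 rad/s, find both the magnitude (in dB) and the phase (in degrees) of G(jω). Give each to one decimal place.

|j92 + 16| = √(92² + 16²) = 93.38
|G(j92)| = 4.46 / 93.38 = 0.047761
20 log₁₀(0.047761) = -26.42 dB
∠(j92 + 16) = arctan(92/16) = 80.13°
∠G(j92) = −80.13° = -80.13°

|G| = -26.4 dB, ∠G = -80.1 deg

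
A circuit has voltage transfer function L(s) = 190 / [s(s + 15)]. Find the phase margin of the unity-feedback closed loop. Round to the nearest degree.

55°

Gain crossover: |L(jω)| = 1 at ω ≈ 10.4 rad/s.
∠L(j10.4) = −90° − arctan(10.4/15) ≈ -124.75°
PM = 180° + (-124.75°) = 55.25°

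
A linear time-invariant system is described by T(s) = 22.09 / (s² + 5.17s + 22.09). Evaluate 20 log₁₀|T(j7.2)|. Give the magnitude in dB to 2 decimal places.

|(j7.2)² + 5.17(j7.2) + 22.09| = |-29.75 + j37.224| = 47.65
|T(j7.2)| = 22.09 / 47.65 = 0.46357
20 log₁₀(0.46357) = -6.678 dB

-6.68 dB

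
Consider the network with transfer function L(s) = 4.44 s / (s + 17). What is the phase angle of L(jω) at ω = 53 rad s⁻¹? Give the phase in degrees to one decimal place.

17.8°

∠(j53) = 90.00°
∠(j53 + 17) = arctan(53/17) = 72.22°
∠L(j53) = 90.00° − 72.22° = 17.78°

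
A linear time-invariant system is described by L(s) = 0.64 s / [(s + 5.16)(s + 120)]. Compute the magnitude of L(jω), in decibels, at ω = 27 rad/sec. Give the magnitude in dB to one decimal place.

|j27| = 27
|j27 + 5.16| = √(27² + 5.16²) = 27.49
|j27 + 120| = √(27² + 120²) = 123
|L(j27)| = 0.64 × 27 / (27.49 × 123) = 0.0051108
20 log₁₀(0.0051108) = -45.83 dB

-45.8 dB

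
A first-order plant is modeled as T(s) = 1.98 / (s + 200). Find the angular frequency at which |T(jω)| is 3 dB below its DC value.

For a single-pole low-pass, the −3 dB point is at the pole: ω = 200 rad/s.

200 rad/s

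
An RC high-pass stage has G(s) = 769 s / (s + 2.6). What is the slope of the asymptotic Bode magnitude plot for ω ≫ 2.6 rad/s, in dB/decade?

0 dB/decade

With 1 zero and 1 pole, the high-frequency asymptotic slope is 20 × (1 − 1) = 0 dB/decade.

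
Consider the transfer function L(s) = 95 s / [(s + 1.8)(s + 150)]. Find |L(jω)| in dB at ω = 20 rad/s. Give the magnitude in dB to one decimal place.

-4.1 dB

|j20| = 20
|j20 + 1.8| = √(20² + 1.8²) = 20.08
|j20 + 150| = √(20² + 150²) = 151.3
|L(j20)| = 95 × 20 / (20.08 × 151.3) = 0.62525
20 log₁₀(0.62525) = -4.08 dB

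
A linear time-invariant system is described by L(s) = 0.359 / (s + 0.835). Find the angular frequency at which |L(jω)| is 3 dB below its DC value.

For a single-pole low-pass, the −3 dB point is at the pole: ω = 0.835 rad/s.

0.835 rad/s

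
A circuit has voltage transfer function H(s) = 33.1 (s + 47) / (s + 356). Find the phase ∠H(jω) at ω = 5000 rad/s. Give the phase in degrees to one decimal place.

3.5°

∠(j5000 + 47) = arctan(5000/47) = 89.46°
∠(j5000 + 356) = arctan(5000/356) = 85.93°
∠H(j5000) = 89.46° − 85.93° = 3.53°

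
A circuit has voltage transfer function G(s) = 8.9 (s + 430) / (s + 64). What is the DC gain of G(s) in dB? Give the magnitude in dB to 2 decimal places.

G(0) = 8.9 × 430 / 64 = 59.797
20 log₁₀(59.797) = 35.534 dB

35.53 dB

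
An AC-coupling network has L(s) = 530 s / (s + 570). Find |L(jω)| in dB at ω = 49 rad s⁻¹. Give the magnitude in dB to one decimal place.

|j49| = 49
|j49 + 570| = √(49² + 570²) = 572.1
|L(j49)| = 530 × 49 / 572.1 = 45.394
20 log₁₀(45.394) = 33.14 dB

33.1 dB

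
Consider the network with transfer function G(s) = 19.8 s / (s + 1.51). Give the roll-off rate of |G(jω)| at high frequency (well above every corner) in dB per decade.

0 dB/decade

With 1 zero and 1 pole, the high-frequency asymptotic slope is 20 × (1 − 1) = 0 dB/decade.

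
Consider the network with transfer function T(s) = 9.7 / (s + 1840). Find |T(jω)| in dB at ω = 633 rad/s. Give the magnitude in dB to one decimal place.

|j633 + 1840| = √(633² + 1840²) = 1946
|T(j633)| = 9.7 / 1946 = 0.004985
20 log₁₀(0.004985) = -46.05 dB

-46.0 dB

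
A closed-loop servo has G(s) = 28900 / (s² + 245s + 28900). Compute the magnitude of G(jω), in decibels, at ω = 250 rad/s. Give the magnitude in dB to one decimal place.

-7.7 dB

|(j250)² + 245(j250) + 28900| = |-33600 + j61250| = 6.986e+04
|G(j250)| = 28900 / 6.986e+04 = 0.41368
20 log₁₀(0.41368) = -7.67 dB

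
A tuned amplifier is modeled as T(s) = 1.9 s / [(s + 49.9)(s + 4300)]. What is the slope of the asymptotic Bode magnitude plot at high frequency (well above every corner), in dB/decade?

With 1 zero and 2 poles, the high-frequency asymptotic slope is 20 × (1 − 2) = -20 dB/decade.

-20 dB/decade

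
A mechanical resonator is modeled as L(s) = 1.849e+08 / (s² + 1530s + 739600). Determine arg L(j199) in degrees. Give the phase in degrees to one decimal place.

-23.5°

∠[(j199)² + 1530(j199) + 739600] = ∠[7e+05 + j3.0447e+05] = 23.51°
∠L(j199) = −23.51° = -23.51°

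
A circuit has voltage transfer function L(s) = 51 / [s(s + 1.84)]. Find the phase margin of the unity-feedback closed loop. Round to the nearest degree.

15°

Gain crossover: |L(jω)| = 1 at ω ≈ 7.02 rad/s.
∠L(j7.02) = −90° − arctan(7.02/1.84) ≈ -165.32°
PM = 180° + (-165.32°) = 14.68°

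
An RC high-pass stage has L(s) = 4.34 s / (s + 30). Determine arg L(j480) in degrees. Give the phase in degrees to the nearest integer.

4°

∠(j480) = 90.00°
∠(j480 + 30) = arctan(480/30) = 86.42°
∠L(j480) = 90.00° − 86.42° = 3.58°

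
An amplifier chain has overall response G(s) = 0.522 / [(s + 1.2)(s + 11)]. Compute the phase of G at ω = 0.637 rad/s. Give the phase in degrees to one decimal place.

∠(j0.637 + 1.2) = arctan(0.637/1.2) = 27.96°
∠(j0.637 + 11) = arctan(0.637/11) = 3.31°
∠G(j0.637) = − (27.96° + 3.31°) = -31.28°

-31.3°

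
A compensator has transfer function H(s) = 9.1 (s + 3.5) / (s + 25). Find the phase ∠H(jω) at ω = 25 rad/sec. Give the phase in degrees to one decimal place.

37.0°

∠(j25 + 3.5) = arctan(25/3.5) = 82.03°
∠(j25 + 25) = arctan(25/25) = 45.00°
∠H(j25) = 82.03° − 45.00° = 37.03°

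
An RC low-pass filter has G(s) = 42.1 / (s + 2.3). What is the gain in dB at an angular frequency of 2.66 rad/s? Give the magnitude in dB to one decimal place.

|j2.66 + 2.3| = √(2.66² + 2.3²) = 3.516
|G(j2.66)| = 42.1 / 3.516 = 11.972
20 log₁₀(11.972) = 21.56 dB

21.6 dB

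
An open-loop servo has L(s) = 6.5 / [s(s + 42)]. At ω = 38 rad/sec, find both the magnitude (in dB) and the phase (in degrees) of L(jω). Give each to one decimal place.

|j38 + 42| = √(38² + 42²) = 56.64
|j38| = 38
|L(j38)| = 6.5 / (56.64 × 38) = 0.00302
20 log₁₀(0.00302) = -50.40 dB
∠(j38 + 42) = arctan(38/42) = 42.14°
∠(j38) = 90.00°
∠L(j38) = − (42.14° + 90.00°) = -132.14°

|L| = -50.4 dB, ∠L = -132.1°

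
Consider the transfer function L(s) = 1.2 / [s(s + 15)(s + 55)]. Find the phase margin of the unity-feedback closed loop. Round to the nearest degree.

Gain crossover: |L(jω)| = 1 at ω ≈ 0.00145 rad/s.
∠L(j0.00145) = −90° − arctan(0.00145/15) − arctan(0.00145/55) ≈ -90.01°
PM = 180° + (-90.01°) = 89.99°

90°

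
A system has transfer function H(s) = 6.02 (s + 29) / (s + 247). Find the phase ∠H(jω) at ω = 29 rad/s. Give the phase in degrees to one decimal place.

38.3 deg

∠(j29 + 29) = arctan(29/29) = 45.00°
∠(j29 + 247) = arctan(29/247) = 6.70°
∠H(j29) = 45.00° − 6.70° = 38.30°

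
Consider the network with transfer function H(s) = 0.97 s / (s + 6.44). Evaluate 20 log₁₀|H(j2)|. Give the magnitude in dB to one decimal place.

-10.8 dB

|j2| = 2
|j2 + 6.44| = √(2² + 6.44²) = 6.743
|H(j2)| = 0.97 × 2 / 6.743 = 0.28769
20 log₁₀(0.28769) = -10.82 dB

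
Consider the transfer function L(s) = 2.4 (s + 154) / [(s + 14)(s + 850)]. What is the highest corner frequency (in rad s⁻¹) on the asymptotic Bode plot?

Break frequencies occur at each pole and zero magnitude: 14 rad s⁻¹, 154 rad s⁻¹, 850 rad s⁻¹.
The highest is 850 rad s⁻¹.

850 rad s⁻¹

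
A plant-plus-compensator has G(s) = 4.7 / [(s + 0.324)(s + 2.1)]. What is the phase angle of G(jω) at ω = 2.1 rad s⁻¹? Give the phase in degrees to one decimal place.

-126.2°

∠(j2.1 + 0.324) = arctan(2.1/0.324) = 81.23°
∠(j2.1 + 2.1) = arctan(2.1/2.1) = 45.00°
∠G(j2.1) = − (81.23° + 45.00°) = -126.23°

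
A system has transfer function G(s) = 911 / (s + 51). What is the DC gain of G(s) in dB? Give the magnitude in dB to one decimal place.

25.0 dB

G(0) = 911 / 51 = 17.863
20 log₁₀(17.863) = 25.04 dB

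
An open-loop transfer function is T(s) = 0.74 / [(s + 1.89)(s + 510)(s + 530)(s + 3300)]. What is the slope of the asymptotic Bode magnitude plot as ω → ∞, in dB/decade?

-80 dB/decade

With 0 zeros and 4 poles, the high-frequency asymptotic slope is 20 × (0 − 4) = -80 dB/decade.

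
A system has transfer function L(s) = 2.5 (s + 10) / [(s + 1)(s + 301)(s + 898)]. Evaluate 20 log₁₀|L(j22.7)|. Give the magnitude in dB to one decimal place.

|j22.7 + 10| = √(22.7² + 10²) = 24.81
|j22.7 + 1| = √(22.7² + 1²) = 22.72
|j22.7 + 301| = √(22.7² + 301²) = 301.9
|j22.7 + 898| = √(22.7² + 898²) = 898.3
|L(j22.7)| = 2.5 × 24.81 / (22.72 × 301.9 × 898.3) = 1.0065e-05
20 log₁₀(1.0065e-05) = -99.94 dB

-99.9 dB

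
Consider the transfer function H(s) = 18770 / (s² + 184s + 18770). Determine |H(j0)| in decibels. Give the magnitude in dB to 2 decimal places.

0.00 dB

H(0) = 18770 / 18770 = 1
20 log₁₀(1) = 0.000 dB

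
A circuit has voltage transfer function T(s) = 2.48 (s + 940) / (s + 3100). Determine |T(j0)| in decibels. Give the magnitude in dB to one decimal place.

T(0) = 2.48 × 940 / 3100 = 0.752
20 log₁₀(0.752) = -2.48 dB

-2.5 dB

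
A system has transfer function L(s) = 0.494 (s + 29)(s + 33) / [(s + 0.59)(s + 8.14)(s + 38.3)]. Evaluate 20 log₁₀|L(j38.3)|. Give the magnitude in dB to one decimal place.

|j38.3 + 29| = √(38.3² + 29²) = 48.04
|j38.3 + 33| = √(38.3² + 33²) = 50.56
|j38.3 + 0.59| = √(38.3² + 0.59²) = 38.3
|j38.3 + 8.14| = √(38.3² + 8.14²) = 39.16
|j38.3 + 38.3| = √(38.3² + 38.3²) = 54.16
|L(j38.3)| = 0.494 × 48.04 × 50.56 / (38.3 × 39.16 × 54.16) = 0.014769
20 log₁₀(0.014769) = -36.61 dB

-36.6 dB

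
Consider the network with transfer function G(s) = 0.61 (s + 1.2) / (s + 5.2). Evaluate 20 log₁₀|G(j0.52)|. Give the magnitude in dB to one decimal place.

|j0.52 + 1.2| = √(0.52² + 1.2²) = 1.308
|j0.52 + 5.2| = √(0.52² + 5.2²) = 5.226
|G(j0.52)| = 0.61 × 1.308 / 5.226 = 0.15266
20 log₁₀(0.15266) = -16.33 dB

-16.3 dB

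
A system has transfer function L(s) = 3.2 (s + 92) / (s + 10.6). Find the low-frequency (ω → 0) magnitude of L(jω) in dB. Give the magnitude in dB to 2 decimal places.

28.87 dB

L(0) = 3.2 × 92 / 10.6 = 27.774
20 log₁₀(27.774) = 28.873 dB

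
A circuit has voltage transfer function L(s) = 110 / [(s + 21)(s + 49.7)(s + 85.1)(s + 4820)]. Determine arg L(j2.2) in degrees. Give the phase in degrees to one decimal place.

-10.0 deg

∠(j2.2 + 21) = arctan(2.2/21) = 5.98°
∠(j2.2 + 49.7) = arctan(2.2/49.7) = 2.53°
∠(j2.2 + 85.1) = arctan(2.2/85.1) = 1.48°
∠(j2.2 + 4820) = arctan(2.2/4820) = 0.03°
∠L(j2.2) = − (5.98° + 2.53° + 1.48° + 0.03°) = -10.02°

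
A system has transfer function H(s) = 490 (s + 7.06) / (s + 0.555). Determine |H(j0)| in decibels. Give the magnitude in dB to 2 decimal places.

H(0) = 490 × 7.06 / 0.555 = 6233.2
20 log₁₀(6233.2) = 75.894 dB

75.89 dB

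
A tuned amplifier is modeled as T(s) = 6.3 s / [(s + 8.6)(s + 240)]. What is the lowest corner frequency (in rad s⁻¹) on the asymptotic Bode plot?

Break frequencies occur at each pole and zero magnitude: 8.6 rad s⁻¹, 240 rad s⁻¹.
The lowest is 8.6 rad s⁻¹.

8.6 rad s⁻¹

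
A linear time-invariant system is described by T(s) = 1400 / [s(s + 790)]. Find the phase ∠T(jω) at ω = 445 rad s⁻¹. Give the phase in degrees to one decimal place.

∠(j445 + 790) = arctan(445/790) = 29.39°
∠(j445) = 90.00°
∠T(j445) = − (29.39° + 90.00°) = -119.39°

-119.4°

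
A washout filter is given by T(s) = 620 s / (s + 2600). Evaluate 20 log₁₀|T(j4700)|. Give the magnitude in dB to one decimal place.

54.7 dB

|j4700| = 4700
|j4700 + 2600| = √(4700² + 2600²) = 5371
|T(j4700)| = 620 × 4700 / 5371 = 542.52
20 log₁₀(542.52) = 54.69 dB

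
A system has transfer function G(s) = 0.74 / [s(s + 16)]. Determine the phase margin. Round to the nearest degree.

Gain crossover: |G(jω)| = 1 at ω ≈ 0.0462 rad s⁻¹.
∠G(j0.0462) = −90° − arctan(0.0462/16) ≈ -90.17°
PM = 180° + (-90.17°) = 89.83°

90°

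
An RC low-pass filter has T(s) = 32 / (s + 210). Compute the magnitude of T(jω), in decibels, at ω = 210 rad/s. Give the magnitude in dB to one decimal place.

-19.4 dB

|j210 + 210| = √(210² + 210²) = 297
|T(j210)| = 32 / 297 = 0.10775
20 log₁₀(0.10775) = -19.35 dB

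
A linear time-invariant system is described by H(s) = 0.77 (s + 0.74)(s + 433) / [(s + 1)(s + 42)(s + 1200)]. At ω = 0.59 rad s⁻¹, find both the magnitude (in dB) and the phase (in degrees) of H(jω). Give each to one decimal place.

|j0.59 + 0.74| = √(0.59² + 0.74²) = 0.9464
|j0.59 + 433| = √(0.59² + 433²) = 433
|j0.59 + 1| = √(0.59² + 1²) = 1.161
|j0.59 + 42| = √(0.59² + 42²) = 42
|j0.59 + 1200| = √(0.59² + 1200²) = 1200
|H(j0.59)| = 0.77 × 0.9464 × 433 / (1.161 × 42 × 1200) = 0.0053917
20 log₁₀(0.0053917) = -45.37 dB
∠(j0.59 + 0.74) = arctan(0.59/0.74) = 38.57°
∠(j0.59 + 433) = arctan(0.59/433) = 0.08°
∠(j0.59 + 1) = arctan(0.59/1) = 30.54°
∠(j0.59 + 42) = arctan(0.59/42) = 0.80°
∠(j0.59 + 1200) = arctan(0.59/1200) = 0.03°
∠H(j0.59) = 38.57° + 0.08° − (30.54° + 0.80° + 0.03°) = 7.27°

|H| = -45.4 dB, ∠H = 7.3°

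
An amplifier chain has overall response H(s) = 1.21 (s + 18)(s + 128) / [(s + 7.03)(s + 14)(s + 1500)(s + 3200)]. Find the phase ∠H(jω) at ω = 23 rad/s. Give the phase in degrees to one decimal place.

∠(j23 + 18) = arctan(23/18) = 51.95°
∠(j23 + 128) = arctan(23/128) = 10.19°
∠(j23 + 7.03) = arctan(23/7.03) = 73.00°
∠(j23 + 14) = arctan(23/14) = 58.67°
∠(j23 + 1500) = arctan(23/1500) = 0.88°
∠(j23 + 3200) = arctan(23/3200) = 0.41°
∠H(j23) = 51.95° + 10.19° − (73.00° + 58.67° + 0.88° + 0.41°) = -70.83°

-70.8°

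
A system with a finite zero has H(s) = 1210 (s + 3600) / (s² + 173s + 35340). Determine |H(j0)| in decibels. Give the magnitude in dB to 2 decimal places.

41.82 dB

H(0) = 1210 × 3600 / 35340 = 123.26
20 log₁₀(123.26) = 41.816 dB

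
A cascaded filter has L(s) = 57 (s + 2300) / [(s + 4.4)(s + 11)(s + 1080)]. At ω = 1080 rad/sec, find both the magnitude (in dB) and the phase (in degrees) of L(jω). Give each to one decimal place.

|j1080 + 2300| = √(1080² + 2300²) = 2541
|j1080 + 4.4| = √(1080² + 4.4²) = 1080
|j1080 + 11| = √(1080² + 11²) = 1080
|j1080 + 1080| = √(1080² + 1080²) = 1527
|L(j1080)| = 57 × 2541 / (1080 × 1080 × 1527) = 8.1294e-05
20 log₁₀(8.1294e-05) = -81.80 dB
∠(j1080 + 2300) = arctan(1080/2300) = 25.15°
∠(j1080 + 4.4) = arctan(1080/4.4) = 89.77°
∠(j1080 + 11) = arctan(1080/11) = 89.42°
∠(j1080 + 1080) = arctan(1080/1080) = 45.00°
∠L(j1080) = 25.15° − (89.77° + 89.42° + 45.00°) = -199.03°

|L| = -81.8 dB, ∠L = -199.0°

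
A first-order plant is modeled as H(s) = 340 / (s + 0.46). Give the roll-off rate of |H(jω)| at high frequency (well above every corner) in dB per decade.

-20 dB/decade

With 0 zeros and 1 pole, the high-frequency asymptotic slope is 20 × (0 − 1) = -20 dB/decade.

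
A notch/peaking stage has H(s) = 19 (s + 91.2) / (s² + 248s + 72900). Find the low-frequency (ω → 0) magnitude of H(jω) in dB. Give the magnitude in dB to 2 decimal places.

H(0) = 19 × 91.2 / 72900 = 0.02377
20 log₁₀(0.02377) = -32.480 dB

-32.48 dB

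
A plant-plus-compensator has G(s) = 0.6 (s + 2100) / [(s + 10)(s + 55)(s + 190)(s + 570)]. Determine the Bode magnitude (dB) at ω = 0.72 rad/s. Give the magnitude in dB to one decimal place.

|j0.72 + 2100| = √(0.72² + 2100²) = 2100
|j0.72 + 10| = √(0.72² + 10²) = 10.03
|j0.72 + 55| = √(0.72² + 55²) = 55
|j0.72 + 190| = √(0.72² + 190²) = 190
|j0.72 + 570| = √(0.72² + 570²) = 570
|G(j0.72)| = 0.6 × 2100 / (10.03 × 55 × 190 × 570) = 2.1097e-05
20 log₁₀(2.1097e-05) = -93.52 dB

-93.5 dB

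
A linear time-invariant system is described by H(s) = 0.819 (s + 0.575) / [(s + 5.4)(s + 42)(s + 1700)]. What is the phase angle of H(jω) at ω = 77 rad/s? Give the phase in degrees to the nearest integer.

-60°

∠(j77 + 0.575) = arctan(77/0.575) = 89.57°
∠(j77 + 5.4) = arctan(77/5.4) = 85.99°
∠(j77 + 42) = arctan(77/42) = 61.39°
∠(j77 + 1700) = arctan(77/1700) = 2.59°
∠H(j77) = 89.57° − (85.99° + 61.39° + 2.59°) = -60.40°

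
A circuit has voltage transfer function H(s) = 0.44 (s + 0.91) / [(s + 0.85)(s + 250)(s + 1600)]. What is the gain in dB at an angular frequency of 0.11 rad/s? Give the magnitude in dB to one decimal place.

|j0.11 + 0.91| = √(0.11² + 0.91²) = 0.9166
|j0.11 + 0.85| = √(0.11² + 0.85²) = 0.8571
|j0.11 + 250| = √(0.11² + 250²) = 250
|j0.11 + 1600| = √(0.11² + 1600²) = 1600
|H(j0.11)| = 0.44 × 0.9166 / (0.8571 × 250 × 1600) = 1.1764e-06
20 log₁₀(1.1764e-06) = -118.59 dB

-118.6 dB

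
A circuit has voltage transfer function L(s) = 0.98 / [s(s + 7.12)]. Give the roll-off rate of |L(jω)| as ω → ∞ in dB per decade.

With 0 zeros and 2 poles, the high-frequency asymptotic slope is 20 × (0 − 2) = -40 dB/decade.

-40 dB/decade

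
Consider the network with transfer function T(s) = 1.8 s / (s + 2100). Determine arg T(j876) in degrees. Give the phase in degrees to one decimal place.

67.4°

∠(j876) = 90.00°
∠(j876 + 2100) = arctan(876/2100) = 22.64°
∠T(j876) = 90.00° − 22.64° = 67.36°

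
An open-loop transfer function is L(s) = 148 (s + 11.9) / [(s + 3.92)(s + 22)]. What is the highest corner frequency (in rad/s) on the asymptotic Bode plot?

Break frequencies occur at each pole and zero magnitude: 3.92 rad/s, 11.9 rad/s, 22 rad/s.
The highest is 22 rad/s.

22 rad/s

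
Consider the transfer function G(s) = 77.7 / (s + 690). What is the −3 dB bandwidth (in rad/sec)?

690 rad/sec

For a single-pole low-pass, the −3 dB point is at the pole: ω = 690 rad/sec.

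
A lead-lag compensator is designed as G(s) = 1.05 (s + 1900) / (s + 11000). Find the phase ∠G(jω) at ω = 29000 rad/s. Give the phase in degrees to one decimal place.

17.0°

∠(j29000 + 1900) = arctan(29000/1900) = 86.25°
∠(j29000 + 11000) = arctan(29000/11000) = 69.23°
∠G(j29000) = 86.25° − 69.23° = 17.02°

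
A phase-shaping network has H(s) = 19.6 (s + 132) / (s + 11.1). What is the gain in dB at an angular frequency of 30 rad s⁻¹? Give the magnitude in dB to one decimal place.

|j30 + 132| = √(30² + 132²) = 135.4
|j30 + 11.1| = √(30² + 11.1²) = 31.99
|H(j30)| = 19.6 × 135.4 / 31.99 = 82.944
20 log₁₀(82.944) = 38.38 dB

38.4 dB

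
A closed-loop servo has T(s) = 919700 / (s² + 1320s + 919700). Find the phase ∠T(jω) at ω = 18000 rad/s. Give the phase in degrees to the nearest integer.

∠[(j18000)² + 1320(j18000) + 919700] = ∠[-3.2308e+08 + j2.376e+07] = 175.79°
∠T(j18000) = −175.79° = -175.79°

-176°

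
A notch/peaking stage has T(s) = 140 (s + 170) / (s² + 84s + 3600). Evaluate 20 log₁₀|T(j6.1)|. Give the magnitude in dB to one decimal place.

16.4 dB

|j6.1 + 170| = √(6.1² + 170²) = 170.1
|(j6.1)² + 84(j6.1) + 3600| = |3562.8 + j512.4| = 3599
|T(j6.1)| = 140 × 170.1 / 3599 = 6.6164
20 log₁₀(6.6164) = 16.41 dB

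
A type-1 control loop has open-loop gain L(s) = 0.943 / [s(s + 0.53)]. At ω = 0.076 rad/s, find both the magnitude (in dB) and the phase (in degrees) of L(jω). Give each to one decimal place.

|j0.076 + 0.53| = √(0.076² + 0.53²) = 0.5354
|j0.076| = 0.076
|L(j0.076)| = 0.943 / (0.5354 × 0.076) = 23.174
20 log₁₀(23.174) = 27.30 dB
∠(j0.076 + 0.53) = arctan(0.076/0.53) = 8.16°
∠(j0.076) = 90.00°
∠L(j0.076) = − (8.16° + 90.00°) = -98.16°

|L| = 27.3 dB, ∠L = -98.2°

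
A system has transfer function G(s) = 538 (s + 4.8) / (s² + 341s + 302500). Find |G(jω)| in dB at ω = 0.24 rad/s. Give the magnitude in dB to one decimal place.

-41.4 dB

|j0.24 + 4.8| = √(0.24² + 4.8²) = 4.806
|(j0.24)² + 341(j0.24) + 302500| = |3.025e+05 + j81.84| = 3.025e+05
|G(j0.24)| = 538 × 4.806 / 3.025e+05 = 0.0085475
20 log₁₀(0.0085475) = -41.36 dB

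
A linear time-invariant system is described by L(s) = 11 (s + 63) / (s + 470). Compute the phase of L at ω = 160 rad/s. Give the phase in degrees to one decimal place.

49.7 deg

∠(j160 + 63) = arctan(160/63) = 68.51°
∠(j160 + 470) = arctan(160/470) = 18.80°
∠L(j160) = 68.51° − 18.80° = 49.71°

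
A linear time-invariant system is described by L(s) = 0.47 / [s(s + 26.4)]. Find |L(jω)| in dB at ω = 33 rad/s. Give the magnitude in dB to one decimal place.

|j33 + 26.4| = √(33² + 26.4²) = 42.26
|j33| = 33
|L(j33)| = 0.47 / (42.26 × 33) = 0.00033701
20 log₁₀(0.00033701) = -69.45 dB

-69.4 dB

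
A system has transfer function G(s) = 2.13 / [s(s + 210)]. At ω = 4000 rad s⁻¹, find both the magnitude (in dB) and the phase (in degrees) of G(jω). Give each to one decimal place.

|j4000 + 210| = √(4000² + 210²) = 4006
|j4000| = 4000
|G(j4000)| = 2.13 / (4006 × 4000) = 1.3294e-07
20 log₁₀(1.3294e-07) = -137.53 dB
∠(j4000 + 210) = arctan(4000/210) = 86.99°
∠(j4000) = 90.00°
∠G(j4000) = − (86.99° + 90.00°) = -176.99°

|G| = -137.5 dB, ∠G = -177.0°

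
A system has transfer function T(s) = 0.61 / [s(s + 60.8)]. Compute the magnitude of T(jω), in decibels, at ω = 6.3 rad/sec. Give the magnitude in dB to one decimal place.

|j6.3 + 60.8| = √(6.3² + 60.8²) = 61.13
|j6.3| = 6.3
|T(j6.3)| = 0.61 / (61.13 × 6.3) = 0.001584
20 log₁₀(0.001584) = -56.00 dB

-56.0 dB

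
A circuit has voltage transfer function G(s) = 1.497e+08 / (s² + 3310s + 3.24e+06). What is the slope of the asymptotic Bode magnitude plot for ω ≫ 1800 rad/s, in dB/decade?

With 0 zeros and 2 poles, the high-frequency asymptotic slope is 20 × (0 − 2) = -40 dB/decade.

-40 dB/decade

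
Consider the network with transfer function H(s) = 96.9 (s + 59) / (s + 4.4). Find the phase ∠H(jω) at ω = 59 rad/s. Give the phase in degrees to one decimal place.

∠(j59 + 59) = arctan(59/59) = 45.00°
∠(j59 + 4.4) = arctan(59/4.4) = 85.73°
∠H(j59) = 45.00° − 85.73° = -40.73°

-40.7 deg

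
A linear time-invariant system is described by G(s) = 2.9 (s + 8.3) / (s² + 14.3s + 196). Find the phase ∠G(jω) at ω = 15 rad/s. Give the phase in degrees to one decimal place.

∠(j15 + 8.3) = arctan(15/8.3) = 61.04°
∠[(j15)² + 14.3(j15) + 196] = ∠[-29 + j214.5] = 97.70°
∠G(j15) = 61.04° − 97.70° = -36.66°

-36.7°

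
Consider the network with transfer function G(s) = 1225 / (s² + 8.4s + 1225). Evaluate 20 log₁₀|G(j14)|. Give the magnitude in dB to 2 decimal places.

|(j14)² + 8.4(j14) + 1225| = |1029 + j117.6| = 1036
|G(j14)| = 1225 / 1036 = 1.1828
20 log₁₀(1.1828) = 1.458 dB

1.46 dB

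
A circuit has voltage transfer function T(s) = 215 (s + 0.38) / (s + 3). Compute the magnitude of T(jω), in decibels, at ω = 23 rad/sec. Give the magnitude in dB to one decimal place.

|j23 + 0.38| = √(23² + 0.38²) = 23
|j23 + 3| = √(23² + 3²) = 23.19
|T(j23)| = 215 × 23 / 23.19 = 213.22
20 log₁₀(213.22) = 46.58 dB

46.6 dB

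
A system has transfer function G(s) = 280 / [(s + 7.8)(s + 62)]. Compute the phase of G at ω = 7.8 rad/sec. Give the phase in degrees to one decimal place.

-52.2 deg

∠(j7.8 + 7.8) = arctan(7.8/7.8) = 45.00°
∠(j7.8 + 62) = arctan(7.8/62) = 7.17°
∠G(j7.8) = − (45.00° + 7.17°) = -52.17°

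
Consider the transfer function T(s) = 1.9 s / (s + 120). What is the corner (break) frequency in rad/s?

The single real pole at s = −120 gives a corner at ω = 120 rad/s.

120 rad/s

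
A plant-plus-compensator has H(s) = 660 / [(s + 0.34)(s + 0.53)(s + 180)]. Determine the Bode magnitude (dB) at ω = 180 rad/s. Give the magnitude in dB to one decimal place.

-81.9 dB

|j180 + 0.34| = √(180² + 0.34²) = 180
|j180 + 0.53| = √(180² + 0.53²) = 180
|j180 + 180| = √(180² + 180²) = 254.6
|H(j180)| = 660 / (180 × 180 × 254.6) = 8.0022e-05
20 log₁₀(8.0022e-05) = -81.94 dB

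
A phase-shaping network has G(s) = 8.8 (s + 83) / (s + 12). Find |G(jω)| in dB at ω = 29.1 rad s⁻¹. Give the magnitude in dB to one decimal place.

|j29.1 + 83| = √(29.1² + 83²) = 87.95
|j29.1 + 12| = √(29.1² + 12²) = 31.48
|G(j29.1)| = 8.8 × 87.95 / 31.48 = 24.589
20 log₁₀(24.589) = 27.81 dB

27.8 dB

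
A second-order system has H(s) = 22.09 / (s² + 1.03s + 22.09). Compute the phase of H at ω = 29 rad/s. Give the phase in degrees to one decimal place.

-177.9°

∠[(j29)² + 1.03(j29) + 22.09] = ∠[-818.91 + j29.87] = 177.91°
∠H(j29) = −177.91° = -177.91°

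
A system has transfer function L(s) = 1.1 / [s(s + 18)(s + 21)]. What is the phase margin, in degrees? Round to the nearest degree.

Gain crossover: |L(jω)| = 1 at ω ≈ 0.00291 rad/s.
∠L(j0.00291) = −90° − arctan(0.00291/18) − arctan(0.00291/21) ≈ -90.02°
PM = 180° + (-90.02°) = 89.98°

90°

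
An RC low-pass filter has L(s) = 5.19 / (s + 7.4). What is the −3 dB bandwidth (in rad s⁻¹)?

For a single-pole low-pass, the −3 dB point is at the pole: ω = 7.4 rad s⁻¹.

7.4 rad s⁻¹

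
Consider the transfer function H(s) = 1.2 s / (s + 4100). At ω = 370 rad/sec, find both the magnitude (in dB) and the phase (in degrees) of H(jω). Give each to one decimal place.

|H| = -19.3 dB, ∠H = 84.8°

|j370| = 370
|j370 + 4100| = √(370² + 4100²) = 4117
|H(j370)| = 1.2 × 370 / 4117 = 0.10785
20 log₁₀(0.10785) = -19.34 dB
∠(j370) = 90.00°
∠(j370 + 4100) = arctan(370/4100) = 5.16°
∠H(j370) = 90.00° − 5.16° = 84.84°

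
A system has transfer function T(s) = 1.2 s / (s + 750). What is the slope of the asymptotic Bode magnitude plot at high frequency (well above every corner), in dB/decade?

With 1 zero and 1 pole, the high-frequency asymptotic slope is 20 × (1 − 1) = 0 dB/decade.

0 dB/decade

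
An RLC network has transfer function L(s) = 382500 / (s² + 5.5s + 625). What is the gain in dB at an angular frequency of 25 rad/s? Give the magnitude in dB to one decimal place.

68.9 dB

|(j25)² + 5.5(j25) + 625| = |0 + j137.5| = 137.5
|L(j25)| = 382500 / 137.5 = 2781.8
20 log₁₀(2781.8) = 68.89 dB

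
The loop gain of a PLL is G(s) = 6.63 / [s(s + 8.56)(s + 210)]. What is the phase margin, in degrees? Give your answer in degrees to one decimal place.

Gain crossover: |G(jω)| = 1 at ω ≈ 0.00369 rad/sec.
∠G(j0.00369) = −90° − arctan(0.00369/8.56) − arctan(0.00369/210) ≈ -90.03°
PM = 180° + (-90.03°) = 89.97°

90.0°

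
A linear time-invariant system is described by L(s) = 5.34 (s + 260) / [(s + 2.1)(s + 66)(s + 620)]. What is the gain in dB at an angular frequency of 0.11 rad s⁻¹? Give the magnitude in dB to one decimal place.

|j0.11 + 260| = √(0.11² + 260²) = 260
|j0.11 + 2.1| = √(0.11² + 2.1²) = 2.103
|j0.11 + 66| = √(0.11² + 66²) = 66
|j0.11 + 620| = √(0.11² + 620²) = 620
|L(j0.11)| = 5.34 × 260 / (2.103 × 66 × 620) = 0.016135
20 log₁₀(0.016135) = -35.84 dB

-35.8 dB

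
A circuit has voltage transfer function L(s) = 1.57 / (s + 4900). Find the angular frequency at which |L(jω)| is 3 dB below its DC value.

4900 rad/sec

For a single-pole low-pass, the −3 dB point is at the pole: ω = 4900 rad/sec.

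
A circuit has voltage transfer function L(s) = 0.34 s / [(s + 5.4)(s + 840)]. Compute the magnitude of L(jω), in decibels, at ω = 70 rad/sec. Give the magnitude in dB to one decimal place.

|j70| = 70
|j70 + 5.4| = √(70² + 5.4²) = 70.21
|j70 + 840| = √(70² + 840²) = 842.9
|L(j70)| = 0.34 × 70 / (70.21 × 842.9) = 0.00040217
20 log₁₀(0.00040217) = -67.91 dB

-67.9 dB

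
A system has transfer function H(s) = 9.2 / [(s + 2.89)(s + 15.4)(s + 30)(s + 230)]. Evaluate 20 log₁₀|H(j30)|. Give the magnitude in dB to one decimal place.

|j30 + 2.89| = √(30² + 2.89²) = 30.14
|j30 + 15.4| = √(30² + 15.4²) = 33.72
|j30 + 30| = √(30² + 30²) = 42.43
|j30 + 230| = √(30² + 230²) = 231.9
|H(j30)| = 9.2 / (30.14 × 33.72 × 42.43 × 231.9) = 9.1986e-07
20 log₁₀(9.1986e-07) = -120.73 dB

-120.7 dB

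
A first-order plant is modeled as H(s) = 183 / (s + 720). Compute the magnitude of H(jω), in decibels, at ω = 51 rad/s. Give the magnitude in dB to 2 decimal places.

|j51 + 720| = √(51² + 720²) = 721.8
|H(j51)| = 183 / 721.8 = 0.25353
20 log₁₀(0.25353) = -11.919 dB

-11.92 dB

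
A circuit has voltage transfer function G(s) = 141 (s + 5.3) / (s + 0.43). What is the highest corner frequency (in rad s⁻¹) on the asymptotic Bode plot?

5.3 rad s⁻¹

Break frequencies occur at each pole and zero magnitude: 0.43 rad s⁻¹, 5.3 rad s⁻¹.
The highest is 5.3 rad s⁻¹.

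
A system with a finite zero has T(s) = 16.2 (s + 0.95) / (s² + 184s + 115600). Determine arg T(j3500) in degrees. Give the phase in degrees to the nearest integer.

-87 deg

∠(j3500 + 0.95) = arctan(3500/0.95) = 89.98°
∠[(j3500)² + 184(j3500) + 115600] = ∠[-1.2134e+07 + j6.44e+05] = 176.96°
∠T(j3500) = 89.98° − 176.96° = -86.98°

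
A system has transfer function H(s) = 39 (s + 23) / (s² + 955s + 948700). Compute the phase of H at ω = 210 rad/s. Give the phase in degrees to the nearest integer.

∠(j210 + 23) = arctan(210/23) = 83.75°
∠[(j210)² + 955(j210) + 948700] = ∠[9.046e+05 + j2.0055e+05] = 12.50°
∠H(j210) = 83.75° − 12.50° = 71.25°

71°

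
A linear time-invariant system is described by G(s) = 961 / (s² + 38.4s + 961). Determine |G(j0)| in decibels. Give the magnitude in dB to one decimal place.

G(0) = 961 / 961 = 1
20 log₁₀(1) = 0.00 dB

0.0 dB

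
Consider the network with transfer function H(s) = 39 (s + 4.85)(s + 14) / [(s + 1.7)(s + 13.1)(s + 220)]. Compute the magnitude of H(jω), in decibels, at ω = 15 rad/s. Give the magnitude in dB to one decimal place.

|j15 + 4.85| = √(15² + 4.85²) = 15.76
|j15 + 14| = √(15² + 14²) = 20.52
|j15 + 1.7| = √(15² + 1.7²) = 15.1
|j15 + 13.1| = √(15² + 13.1²) = 19.92
|j15 + 220| = √(15² + 220²) = 220.5
|H(j15)| = 39 × 15.76 × 20.52 / (15.1 × 19.92 × 220.5) = 0.19029
20 log₁₀(0.19029) = -14.41 dB

-14.4 dB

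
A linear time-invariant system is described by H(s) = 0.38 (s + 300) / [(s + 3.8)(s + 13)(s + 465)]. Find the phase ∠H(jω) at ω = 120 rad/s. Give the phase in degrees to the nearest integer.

-165°

∠(j120 + 300) = arctan(120/300) = 21.80°
∠(j120 + 3.8) = arctan(120/3.8) = 88.19°
∠(j120 + 13) = arctan(120/13) = 83.82°
∠(j120 + 465) = arctan(120/465) = 14.47°
∠H(j120) = 21.80° − (88.19° + 83.82° + 14.47°) = -164.67°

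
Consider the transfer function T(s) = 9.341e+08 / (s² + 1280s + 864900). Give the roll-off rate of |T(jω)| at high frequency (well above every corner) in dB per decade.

-40 dB/decade

With 0 zeros and 2 poles, the high-frequency asymptotic slope is 20 × (0 − 2) = -40 dB/decade.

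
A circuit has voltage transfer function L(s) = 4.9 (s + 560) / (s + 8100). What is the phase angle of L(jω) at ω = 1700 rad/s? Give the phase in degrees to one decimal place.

59.9°

∠(j1700 + 560) = arctan(1700/560) = 71.77°
∠(j1700 + 8100) = arctan(1700/8100) = 11.85°
∠L(j1700) = 71.77° − 11.85° = 59.91°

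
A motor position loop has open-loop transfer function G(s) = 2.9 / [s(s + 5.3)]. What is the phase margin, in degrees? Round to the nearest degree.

84 deg

Gain crossover: |G(jω)| = 1 at ω ≈ 0.544 rad/sec.
∠G(j0.544) = −90° − arctan(0.544/5.3) ≈ -95.86°
PM = 180° + (-95.86°) = 84.14°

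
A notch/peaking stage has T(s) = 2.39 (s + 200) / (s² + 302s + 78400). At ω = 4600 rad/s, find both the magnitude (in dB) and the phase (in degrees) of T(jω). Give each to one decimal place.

|T| = -65.7 dB, ∠T = -88.7 deg

|j4600 + 200| = √(4600² + 200²) = 4604
|(j4600)² + 302(j4600) + 78400| = |-2.1082e+07 + j1.3892e+06| = 2.113e+07
|T(j4600)| = 2.39 × 4604 / 2.113e+07 = 0.00052086
20 log₁₀(0.00052086) = -65.67 dB
∠(j4600 + 200) = arctan(4600/200) = 87.51°
∠[(j4600)² + 302(j4600) + 78400] = ∠[-2.1082e+07 + j1.3892e+06] = 176.23°
∠T(j4600) = 87.51° − 176.23° = -88.72°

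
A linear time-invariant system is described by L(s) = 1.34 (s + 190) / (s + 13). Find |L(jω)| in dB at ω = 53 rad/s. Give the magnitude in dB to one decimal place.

13.7 dB

|j53 + 190| = √(53² + 190²) = 197.3
|j53 + 13| = √(53² + 13²) = 54.57
|L(j53)| = 1.34 × 197.3 / 54.57 = 4.8436
20 log₁₀(4.8436) = 13.70 dB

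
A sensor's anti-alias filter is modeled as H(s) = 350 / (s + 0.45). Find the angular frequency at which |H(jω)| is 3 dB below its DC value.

0.45 rad/s

For a single-pole low-pass, the −3 dB point is at the pole: ω = 0.45 rad/s.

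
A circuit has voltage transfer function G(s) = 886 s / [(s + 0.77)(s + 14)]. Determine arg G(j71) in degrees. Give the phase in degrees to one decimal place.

∠(j71) = 90.00°
∠(j71 + 0.77) = arctan(71/0.77) = 89.38°
∠(j71 + 14) = arctan(71/14) = 78.85°
∠G(j71) = 90.00° − (89.38° + 78.85°) = -78.22°

-78.2°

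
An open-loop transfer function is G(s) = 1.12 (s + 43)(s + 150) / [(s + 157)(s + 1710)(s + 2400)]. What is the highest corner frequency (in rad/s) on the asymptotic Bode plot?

2400 rad/s

Break frequencies occur at each pole and zero magnitude: 43 rad/s, 150 rad/s, 157 rad/s, 1710 rad/s, 2400 rad/s.
The highest is 2400 rad/s.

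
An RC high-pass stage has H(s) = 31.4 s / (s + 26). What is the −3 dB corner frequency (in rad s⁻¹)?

26 rad s⁻¹

For a single-pole high-pass, the −3 dB point is at the pole: ω = 26 rad s⁻¹.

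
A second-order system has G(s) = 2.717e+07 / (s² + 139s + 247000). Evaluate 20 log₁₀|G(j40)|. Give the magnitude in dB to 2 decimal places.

40.88 dB

|(j40)² + 139(j40) + 247000| = |2.454e+05 + j5560| = 2.455e+05
|G(j40)| = 2.717e+07 / 2.455e+05 = 110.69
20 log₁₀(110.69) = 40.882 dB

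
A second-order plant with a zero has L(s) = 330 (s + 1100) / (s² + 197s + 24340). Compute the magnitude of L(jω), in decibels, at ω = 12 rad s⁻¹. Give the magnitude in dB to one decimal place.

|j12 + 1100| = √(12² + 1100²) = 1100
|(j12)² + 197(j12) + 24340| = |24196 + j2364| = 2.431e+04
|L(j12)| = 330 × 1100 / 2.431e+04 = 14.932
20 log₁₀(14.932) = 23.48 dB

23.5 dB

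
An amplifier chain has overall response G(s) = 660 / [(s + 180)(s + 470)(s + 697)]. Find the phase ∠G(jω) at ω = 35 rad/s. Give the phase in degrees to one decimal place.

-18.1 deg

∠(j35 + 180) = arctan(35/180) = 11.00°
∠(j35 + 470) = arctan(35/470) = 4.26°
∠(j35 + 697) = arctan(35/697) = 2.87°
∠G(j35) = − (11.00° + 4.26° + 2.87°) = -18.14°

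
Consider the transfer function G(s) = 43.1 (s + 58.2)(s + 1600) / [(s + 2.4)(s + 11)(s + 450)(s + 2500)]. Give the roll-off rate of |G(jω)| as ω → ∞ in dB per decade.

-40 dB/decade

With 2 zeros and 4 poles, the high-frequency asymptotic slope is 20 × (2 − 4) = -40 dB/decade.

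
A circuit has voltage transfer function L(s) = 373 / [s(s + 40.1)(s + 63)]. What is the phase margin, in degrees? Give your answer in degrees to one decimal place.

Gain crossover: |L(jω)| = 1 at ω ≈ 0.148 rad/s.
∠L(j0.148) = −90° − arctan(0.148/40.1) − arctan(0.148/63) ≈ -90.35°
PM = 180° + (-90.35°) = 89.65°

89.7 deg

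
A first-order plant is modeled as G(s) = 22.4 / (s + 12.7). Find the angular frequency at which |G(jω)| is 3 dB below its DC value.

12.7 rad/s

For a single-pole low-pass, the −3 dB point is at the pole: ω = 12.7 rad/s.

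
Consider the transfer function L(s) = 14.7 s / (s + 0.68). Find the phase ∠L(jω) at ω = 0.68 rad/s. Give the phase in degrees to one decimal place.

∠(j0.68) = 90.00°
∠(j0.68 + 0.68) = arctan(0.68/0.68) = 45.00°
∠L(j0.68) = 90.00° − 45.00° = 45.00°

45.0 deg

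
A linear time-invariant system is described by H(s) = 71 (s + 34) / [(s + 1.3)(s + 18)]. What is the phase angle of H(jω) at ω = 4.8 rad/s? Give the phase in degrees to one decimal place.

-81.7°

∠(j4.8 + 34) = arctan(4.8/34) = 8.04°
∠(j4.8 + 1.3) = arctan(4.8/1.3) = 74.85°
∠(j4.8 + 18) = arctan(4.8/18) = 14.93°
∠H(j4.8) = 8.04° − (74.85° + 14.93°) = -81.74°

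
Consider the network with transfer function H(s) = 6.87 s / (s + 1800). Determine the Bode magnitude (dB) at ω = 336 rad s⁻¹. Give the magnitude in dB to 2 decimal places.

|j336| = 336
|j336 + 1800| = √(336² + 1800²) = 1831
|H(j336)| = 6.87 × 336 / 1831 = 1.2606
20 log₁₀(1.2606) = 2.012 dB

2.01 dB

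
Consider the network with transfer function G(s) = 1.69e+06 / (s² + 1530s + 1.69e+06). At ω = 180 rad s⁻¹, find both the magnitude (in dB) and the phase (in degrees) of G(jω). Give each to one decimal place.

|G| = 0.0 dB, ∠G = -9.4°

|(j180)² + 1530(j180) + 1.69e+06| = |1.6576e+06 + j2.754e+05| = 1.68e+06
|G(j180)| = 1.69e+06 / 1.68e+06 = 1.0058
20 log₁₀(1.0058) = 0.05 dB
∠[(j180)² + 1530(j180) + 1.69e+06] = ∠[1.6576e+06 + j2.754e+05] = 9.43°
∠G(j180) = −9.43° = -9.43°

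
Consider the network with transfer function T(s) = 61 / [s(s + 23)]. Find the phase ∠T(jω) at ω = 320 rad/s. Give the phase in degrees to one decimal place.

-175.9°

∠(j320 + 23) = arctan(320/23) = 85.89°
∠(j320) = 90.00°
∠T(j320) = − (85.89° + 90.00°) = -175.89°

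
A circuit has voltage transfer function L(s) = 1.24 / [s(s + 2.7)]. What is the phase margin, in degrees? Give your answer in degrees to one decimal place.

Gain crossover: |L(jω)| = 1 at ω ≈ 0.453 rad/sec.
∠L(j0.453) = −90° − arctan(0.453/2.7) ≈ -99.52°
PM = 180° + (-99.52°) = 80.48°

80.5°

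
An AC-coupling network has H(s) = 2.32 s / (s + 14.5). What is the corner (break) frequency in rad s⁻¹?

The single real pole at s = −14.5 gives a corner at ω = 14.5 rad s⁻¹.

14.5 rad s⁻¹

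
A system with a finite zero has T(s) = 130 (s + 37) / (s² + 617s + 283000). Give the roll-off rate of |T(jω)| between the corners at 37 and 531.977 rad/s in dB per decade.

In this band the factors already past their corner are: zero at 37; net slope = 20 dB/decade.

20 dB/decade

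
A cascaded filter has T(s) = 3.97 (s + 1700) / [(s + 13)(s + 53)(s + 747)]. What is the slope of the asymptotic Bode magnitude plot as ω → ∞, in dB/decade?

-40 dB/decade

With 1 zero and 3 poles, the high-frequency asymptotic slope is 20 × (1 − 3) = -40 dB/decade.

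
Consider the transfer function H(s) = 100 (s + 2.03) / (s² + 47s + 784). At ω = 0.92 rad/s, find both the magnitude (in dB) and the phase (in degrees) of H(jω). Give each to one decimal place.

|H| = -10.9 dB, ∠H = 21.2°

|j0.92 + 2.03| = √(0.92² + 2.03²) = 2.229
|(j0.92)² + 47(j0.92) + 784| = |783.15 + j43.24| = 784.3
|H(j0.92)| = 100 × 2.229 / 784.3 = 0.28415
20 log₁₀(0.28415) = -10.93 dB
∠(j0.92 + 2.03) = arctan(0.92/2.03) = 24.38°
∠[(j0.92)² + 47(j0.92) + 784] = ∠[783.15 + j43.24] = 3.16°
∠H(j0.92) = 24.38° − 3.16° = 21.22°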